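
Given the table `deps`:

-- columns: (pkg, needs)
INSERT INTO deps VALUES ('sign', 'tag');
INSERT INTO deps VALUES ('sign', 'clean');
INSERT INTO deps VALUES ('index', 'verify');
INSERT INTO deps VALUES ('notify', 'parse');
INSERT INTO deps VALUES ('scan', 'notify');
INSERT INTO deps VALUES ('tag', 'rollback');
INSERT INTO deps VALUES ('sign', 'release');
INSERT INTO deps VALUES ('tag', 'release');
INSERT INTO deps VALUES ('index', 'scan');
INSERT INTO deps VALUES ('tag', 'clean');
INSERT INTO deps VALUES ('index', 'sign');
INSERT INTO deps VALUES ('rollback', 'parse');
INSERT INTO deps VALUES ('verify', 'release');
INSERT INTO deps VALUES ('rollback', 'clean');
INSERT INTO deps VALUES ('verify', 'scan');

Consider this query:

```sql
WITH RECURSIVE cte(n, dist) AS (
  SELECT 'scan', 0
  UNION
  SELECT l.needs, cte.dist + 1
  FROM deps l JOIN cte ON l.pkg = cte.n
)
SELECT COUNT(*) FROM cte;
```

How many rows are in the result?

Base: (scan, dist=0).
Iteration 1: edges from {scan} -> (notify, dist=1).
Iteration 2: edges from {notify} -> (parse, dist=2).
Iteration 3: no outgoing edges from {parse}; recursion stops.
Total rows emitted: 3.

3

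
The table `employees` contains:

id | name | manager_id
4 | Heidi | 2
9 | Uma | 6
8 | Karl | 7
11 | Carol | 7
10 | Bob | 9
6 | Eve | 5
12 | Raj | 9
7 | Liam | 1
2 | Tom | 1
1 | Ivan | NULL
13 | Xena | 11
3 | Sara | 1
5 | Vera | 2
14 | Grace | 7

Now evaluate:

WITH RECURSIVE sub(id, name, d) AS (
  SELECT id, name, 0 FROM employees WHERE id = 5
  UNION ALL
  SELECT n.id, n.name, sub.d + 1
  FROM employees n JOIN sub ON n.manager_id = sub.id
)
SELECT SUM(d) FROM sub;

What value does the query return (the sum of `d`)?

Base: id=5 (Vera) at d 0.
Iteration 1: rows with manager_id in {5} -> Eve (id 6, d 1).
Iteration 2: rows with manager_id in {6} -> Uma (id 9, d 2).
Iteration 3: rows with manager_id in {9} -> Bob (id 10, d 3), Raj (id 12, d 3).
Iteration 4: no rows with manager_id in {10,12}; recursion stops.
SUM(d) = 0 + 1 + 2 + 3 + 3 = 9.

9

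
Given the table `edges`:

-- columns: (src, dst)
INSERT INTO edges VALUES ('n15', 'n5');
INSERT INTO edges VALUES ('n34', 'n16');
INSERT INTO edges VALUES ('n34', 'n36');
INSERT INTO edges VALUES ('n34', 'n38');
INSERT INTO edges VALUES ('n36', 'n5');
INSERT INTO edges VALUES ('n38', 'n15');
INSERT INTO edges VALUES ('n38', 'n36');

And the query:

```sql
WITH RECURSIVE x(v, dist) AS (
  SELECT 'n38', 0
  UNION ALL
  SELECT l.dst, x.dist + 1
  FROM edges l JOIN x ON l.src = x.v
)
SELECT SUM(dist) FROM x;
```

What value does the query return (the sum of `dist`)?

6

Base: (n38, dist=0).
Iteration 1: edges from {n38} -> (n15, dist=1), (n36, dist=1).
Iteration 2: edges from {n15,n36} -> (n5, dist=2) x2. [UNION ALL keeps all 2 new rows, including repeats]
Iteration 3: no outgoing edges from {n5}; recursion stops.
SUM(dist) = 0 + 1 + 1 + 2 + 2 = 6.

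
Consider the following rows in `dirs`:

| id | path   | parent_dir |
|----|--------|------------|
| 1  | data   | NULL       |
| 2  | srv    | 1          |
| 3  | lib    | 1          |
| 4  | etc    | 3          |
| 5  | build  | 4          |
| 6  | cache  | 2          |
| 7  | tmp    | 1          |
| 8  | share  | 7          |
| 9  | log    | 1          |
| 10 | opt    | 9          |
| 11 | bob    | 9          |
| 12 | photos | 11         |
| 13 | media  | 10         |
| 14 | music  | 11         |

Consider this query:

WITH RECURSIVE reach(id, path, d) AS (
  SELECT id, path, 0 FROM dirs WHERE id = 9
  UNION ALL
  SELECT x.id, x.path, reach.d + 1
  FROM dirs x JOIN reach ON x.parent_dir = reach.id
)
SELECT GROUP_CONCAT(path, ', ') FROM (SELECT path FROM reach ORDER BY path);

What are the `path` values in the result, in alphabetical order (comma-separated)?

Base: id=9 (log) at d 0.
Iteration 1: rows with parent_dir in {9} -> opt (id 10, d 1), bob (id 11, d 1).
Iteration 2: rows with parent_dir in {10,11} -> photos (id 12, d 2), media (id 13, d 2), music (id 14, d 2).
Iteration 3: no rows with parent_dir in {12,13,14}; recursion stops.

bob, log, media, music, opt, photos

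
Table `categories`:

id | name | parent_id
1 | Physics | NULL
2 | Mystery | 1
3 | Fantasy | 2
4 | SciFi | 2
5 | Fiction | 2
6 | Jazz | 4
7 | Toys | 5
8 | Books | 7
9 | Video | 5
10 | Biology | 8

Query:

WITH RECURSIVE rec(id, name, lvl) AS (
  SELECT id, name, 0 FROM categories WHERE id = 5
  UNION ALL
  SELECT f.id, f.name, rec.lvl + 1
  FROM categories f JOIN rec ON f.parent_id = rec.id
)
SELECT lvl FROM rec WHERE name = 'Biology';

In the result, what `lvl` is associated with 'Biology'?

3

Base: id=5 (Fiction) at lvl 0.
Iteration 1: rows with parent_id in {5} -> Toys (id 7, lvl 1), Video (id 9, lvl 1).
Iteration 2: rows with parent_id in {7,9} -> Books (id 8, lvl 2).
Iteration 3: rows with parent_id in {8} -> Biology (id 10, lvl 3).
Iteration 4: no rows with parent_id in {10}; recursion stops.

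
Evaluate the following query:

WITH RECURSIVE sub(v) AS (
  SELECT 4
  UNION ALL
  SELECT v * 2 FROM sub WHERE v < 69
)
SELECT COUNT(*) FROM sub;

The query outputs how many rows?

Base: v=4.
Iteration 1: 4 < 69 holds -> v = 4 * 2 = 8.
Iteration 2: 8 < 69 holds -> v = 8 * 2 = 16.
Iteration 3: 16 < 69 holds -> v = 16 * 2 = 32.
Iteration 4: 32 < 69 holds -> v = 32 * 2 = 64.
Iteration 5: 64 < 69 holds -> v = 64 * 2 = 128.
Iteration 6: 128 < 69 fails; recursion stops.
Total rows emitted: 6.

6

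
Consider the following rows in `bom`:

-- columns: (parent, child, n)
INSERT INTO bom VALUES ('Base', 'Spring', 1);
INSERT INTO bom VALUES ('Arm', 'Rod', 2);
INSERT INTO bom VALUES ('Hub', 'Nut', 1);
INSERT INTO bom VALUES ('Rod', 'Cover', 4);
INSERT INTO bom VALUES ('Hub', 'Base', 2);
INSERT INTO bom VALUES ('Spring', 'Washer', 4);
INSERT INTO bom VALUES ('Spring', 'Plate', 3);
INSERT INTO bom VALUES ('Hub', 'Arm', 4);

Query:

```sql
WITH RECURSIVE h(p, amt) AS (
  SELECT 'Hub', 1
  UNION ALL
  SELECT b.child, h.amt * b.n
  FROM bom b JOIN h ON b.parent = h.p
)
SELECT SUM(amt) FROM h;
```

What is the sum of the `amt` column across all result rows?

64

Base: (Hub, amt=1).
Iteration 1: components of {Hub} -> Arm = 1*4 = 4, Base = 1*2 = 2, Nut = 1*1 = 1.
Iteration 2: components of {Arm,Base,Nut} -> Rod = 4*2 = 8, Spring = 2*1 = 2.
Iteration 3: components of {Rod,Spring} -> Cover = 8*4 = 32, Plate = 2*3 = 6, Washer = 2*4 = 8.
Iteration 4: no further components; recursion stops.
SUM(amt) = 1 + 1 + 2 + 4 + 2 + 8 + 6 + 8 + 32 = 64.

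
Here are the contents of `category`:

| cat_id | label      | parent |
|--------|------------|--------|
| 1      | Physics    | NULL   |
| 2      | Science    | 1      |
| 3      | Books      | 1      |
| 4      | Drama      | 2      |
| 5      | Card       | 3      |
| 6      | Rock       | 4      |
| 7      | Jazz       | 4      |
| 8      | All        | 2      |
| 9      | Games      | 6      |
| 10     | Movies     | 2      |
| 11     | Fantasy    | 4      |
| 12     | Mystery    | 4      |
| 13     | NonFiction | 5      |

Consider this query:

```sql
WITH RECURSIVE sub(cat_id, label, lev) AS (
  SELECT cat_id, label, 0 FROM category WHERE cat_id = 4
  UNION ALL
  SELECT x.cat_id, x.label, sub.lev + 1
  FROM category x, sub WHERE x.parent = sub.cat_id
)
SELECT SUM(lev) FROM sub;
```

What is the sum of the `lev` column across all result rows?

6

Base: cat_id=4 (Drama) at lev 0.
Iteration 1: rows with parent in {4} -> Rock (id 6, lev 1), Jazz (id 7, lev 1), Fantasy (id 11, lev 1), Mystery (id 12, lev 1).
Iteration 2: rows with parent in {6,7,11,12} -> Games (id 9, lev 2).
Iteration 3: no rows with parent in {9}; recursion stops.
SUM(lev) = 0 + 1 + 1 + 1 + 1 + 2 = 6.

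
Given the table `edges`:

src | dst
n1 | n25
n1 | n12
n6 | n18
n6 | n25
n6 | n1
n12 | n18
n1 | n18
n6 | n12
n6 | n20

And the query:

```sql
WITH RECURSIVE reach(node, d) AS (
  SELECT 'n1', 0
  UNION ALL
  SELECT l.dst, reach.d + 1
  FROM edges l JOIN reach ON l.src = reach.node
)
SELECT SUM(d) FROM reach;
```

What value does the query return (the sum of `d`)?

5

Base: (n1, d=0).
Iteration 1: edges from {n1} -> (n12, d=1), (n18, d=1), (n25, d=1).
Iteration 2: edges from {n12,n18,n25} -> (n18, d=2).
Iteration 3: no outgoing edges from {n18}; recursion stops.
SUM(d) = 0 + 1 + 1 + 1 + 2 = 5.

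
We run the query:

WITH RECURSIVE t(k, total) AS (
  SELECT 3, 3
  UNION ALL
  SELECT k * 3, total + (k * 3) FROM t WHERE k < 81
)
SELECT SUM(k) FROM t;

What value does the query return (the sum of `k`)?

120

Base: k=3, total=3.
Iteration 1: 3 < 81 holds -> k = 3 * 3 = 9, total = 3 + 9 = 12.
Iteration 2: 9 < 81 holds -> k = 9 * 3 = 27, total = 12 + 27 = 39.
Iteration 3: 27 < 81 holds -> k = 27 * 3 = 81, total = 39 + 81 = 120.
Iteration 4: 81 < 81 fails; recursion stops.
SUM(k) = 3 + 9 + 27 + 81 = 120.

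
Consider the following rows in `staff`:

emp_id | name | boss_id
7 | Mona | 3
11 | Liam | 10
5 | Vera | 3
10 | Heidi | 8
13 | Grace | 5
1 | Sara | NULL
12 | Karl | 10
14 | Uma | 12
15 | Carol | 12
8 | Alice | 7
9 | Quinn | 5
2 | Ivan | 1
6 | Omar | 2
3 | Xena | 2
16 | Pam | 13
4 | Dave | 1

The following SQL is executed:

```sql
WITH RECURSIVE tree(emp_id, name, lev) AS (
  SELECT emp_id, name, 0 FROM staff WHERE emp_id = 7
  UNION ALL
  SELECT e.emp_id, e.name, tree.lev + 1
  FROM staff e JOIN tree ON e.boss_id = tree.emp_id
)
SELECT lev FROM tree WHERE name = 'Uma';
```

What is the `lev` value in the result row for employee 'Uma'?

4

Base: emp_id=7 (Mona) at lev 0.
Iteration 1: rows with boss_id in {7} -> Alice (id 8, lev 1).
Iteration 2: rows with boss_id in {8} -> Heidi (id 10, lev 2).
Iteration 3: rows with boss_id in {10} -> Liam (id 11, lev 3), Karl (id 12, lev 3).
Iteration 4: rows with boss_id in {11,12} -> Uma (id 14, lev 4), Carol (id 15, lev 4).
Iteration 5: no rows with boss_id in {14,15}; recursion stops.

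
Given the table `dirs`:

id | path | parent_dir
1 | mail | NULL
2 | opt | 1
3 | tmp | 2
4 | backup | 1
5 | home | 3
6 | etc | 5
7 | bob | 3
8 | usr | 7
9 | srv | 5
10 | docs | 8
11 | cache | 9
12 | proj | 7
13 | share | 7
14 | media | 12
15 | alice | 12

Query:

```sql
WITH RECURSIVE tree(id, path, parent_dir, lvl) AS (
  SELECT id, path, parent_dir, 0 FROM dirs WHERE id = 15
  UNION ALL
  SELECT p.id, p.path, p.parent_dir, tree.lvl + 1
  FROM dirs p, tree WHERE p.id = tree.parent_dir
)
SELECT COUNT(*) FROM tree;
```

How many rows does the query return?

6

Base: id=15 (alice), parent_dir=12, lvl 0.
Iteration 1: join on id=12 -> proj (id 12, parent_dir=7, lvl 1).
Iteration 2: join on id=7 -> bob (id 7, parent_dir=3, lvl 2).
Iteration 3: join on id=3 -> tmp (id 3, parent_dir=2, lvl 3).
Iteration 4: join on id=2 -> opt (id 2, parent_dir=1, lvl 4).
Iteration 5: join on id=1 -> mail (id 1, parent_dir=NULL, lvl 5).
Iteration 6: parent_dir is NULL; no match; recursion stops.
Total rows emitted: 6.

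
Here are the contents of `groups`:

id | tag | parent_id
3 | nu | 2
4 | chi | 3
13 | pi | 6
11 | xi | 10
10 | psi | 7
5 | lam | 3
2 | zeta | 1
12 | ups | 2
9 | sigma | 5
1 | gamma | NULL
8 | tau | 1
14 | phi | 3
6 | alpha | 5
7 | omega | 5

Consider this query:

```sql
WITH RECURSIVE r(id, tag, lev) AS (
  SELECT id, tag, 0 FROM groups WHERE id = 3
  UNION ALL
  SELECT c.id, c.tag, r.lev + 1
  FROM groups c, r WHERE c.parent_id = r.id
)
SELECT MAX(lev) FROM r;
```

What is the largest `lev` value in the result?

Base: id=3 (nu) at lev 0.
Iteration 1: rows with parent_id in {3} -> chi (id 4, lev 1), lam (id 5, lev 1), phi (id 14, lev 1).
Iteration 2: rows with parent_id in {4,5,14} -> alpha (id 6, lev 2), omega (id 7, lev 2), sigma (id 9, lev 2).
Iteration 3: rows with parent_id in {6,7,9} -> psi (id 10, lev 3), pi (id 13, lev 3).
Iteration 4: rows with parent_id in {10,13} -> xi (id 11, lev 4).
Iteration 5: no rows with parent_id in {11}; recursion stops.
lev values: 0, 1, 1, 1, 2, 2, 2, 3, 3, 4; the maximum is 4.

4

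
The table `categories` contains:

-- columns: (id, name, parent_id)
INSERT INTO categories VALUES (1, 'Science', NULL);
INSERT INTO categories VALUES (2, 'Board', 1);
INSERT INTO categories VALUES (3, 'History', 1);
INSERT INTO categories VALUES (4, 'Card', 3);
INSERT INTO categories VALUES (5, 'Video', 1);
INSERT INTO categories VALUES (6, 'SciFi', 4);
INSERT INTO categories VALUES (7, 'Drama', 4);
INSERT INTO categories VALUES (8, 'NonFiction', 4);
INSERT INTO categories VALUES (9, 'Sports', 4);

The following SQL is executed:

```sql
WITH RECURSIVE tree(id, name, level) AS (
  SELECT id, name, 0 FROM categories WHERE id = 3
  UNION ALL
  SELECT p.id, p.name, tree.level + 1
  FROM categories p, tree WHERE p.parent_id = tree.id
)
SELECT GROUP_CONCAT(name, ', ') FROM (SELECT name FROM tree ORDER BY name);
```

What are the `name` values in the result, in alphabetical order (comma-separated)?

Card, Drama, History, NonFiction, SciFi, Sports

Base: id=3 (History) at level 0.
Iteration 1: rows with parent_id in {3} -> Card (id 4, level 1).
Iteration 2: rows with parent_id in {4} -> SciFi (id 6, level 2), Drama (id 7, level 2), NonFiction (id 8, level 2), Sports (id 9, level 2).
Iteration 3: no rows with parent_id in {6,7,8,9}; recursion stops.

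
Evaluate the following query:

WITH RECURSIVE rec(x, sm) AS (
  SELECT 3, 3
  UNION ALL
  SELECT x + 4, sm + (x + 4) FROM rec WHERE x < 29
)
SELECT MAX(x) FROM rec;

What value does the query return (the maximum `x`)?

31

Base: x=3, sm=3.
Iteration 1: 3 < 29 holds -> x = 3 + 4 = 7, sm = 3 + 7 = 10.
Iteration 2: 7 < 29 holds -> x = 7 + 4 = 11, sm = 10 + 11 = 21.
Iteration 3: 11 < 29 holds -> x = 11 + 4 = 15, sm = 21 + 15 = 36.
Iteration 4: 15 < 29 holds -> x = 15 + 4 = 19, sm = 36 + 19 = 55.
Iteration 5: 19 < 29 holds -> x = 19 + 4 = 23, sm = 55 + 23 = 78.
Iteration 6: 23 < 29 holds -> x = 23 + 4 = 27, sm = 78 + 27 = 105.
Iteration 7: 27 < 29 holds -> x = 27 + 4 = 31, sm = 105 + 31 = 136.
Iteration 8: 31 < 29 fails; recursion stops.
x values: 3, 7, 11, 15, 19, 23, 27, 31; the maximum is 31.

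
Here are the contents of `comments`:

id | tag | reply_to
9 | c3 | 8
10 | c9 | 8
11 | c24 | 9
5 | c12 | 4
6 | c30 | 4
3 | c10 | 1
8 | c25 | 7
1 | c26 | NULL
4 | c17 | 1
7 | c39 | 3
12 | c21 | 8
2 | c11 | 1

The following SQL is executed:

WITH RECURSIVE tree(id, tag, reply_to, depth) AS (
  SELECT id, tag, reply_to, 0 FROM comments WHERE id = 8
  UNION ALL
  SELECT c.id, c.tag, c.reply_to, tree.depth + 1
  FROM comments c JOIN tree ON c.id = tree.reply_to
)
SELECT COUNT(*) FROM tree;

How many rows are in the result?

4

Base: id=8 (c25), reply_to=7, depth 0.
Iteration 1: join on id=7 -> c39 (id 7, reply_to=3, depth 1).
Iteration 2: join on id=3 -> c10 (id 3, reply_to=1, depth 2).
Iteration 3: join on id=1 -> c26 (id 1, reply_to=NULL, depth 3).
Iteration 4: reply_to is NULL; no match; recursion stops.
Total rows emitted: 4.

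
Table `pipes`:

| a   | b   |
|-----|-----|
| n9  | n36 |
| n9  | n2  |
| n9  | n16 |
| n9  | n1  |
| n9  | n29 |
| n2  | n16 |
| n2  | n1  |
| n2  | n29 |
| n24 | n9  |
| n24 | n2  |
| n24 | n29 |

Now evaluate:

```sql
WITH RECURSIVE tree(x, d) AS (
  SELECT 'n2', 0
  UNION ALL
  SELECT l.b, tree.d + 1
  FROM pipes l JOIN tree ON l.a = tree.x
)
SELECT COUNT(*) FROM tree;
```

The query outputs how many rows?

4

Base: (n2, d=0).
Iteration 1: edges from {n2} -> (n1, d=1), (n16, d=1), (n29, d=1).
Iteration 2: no outgoing edges from {n1,n16,n29}; recursion stops.
Total rows emitted: 4.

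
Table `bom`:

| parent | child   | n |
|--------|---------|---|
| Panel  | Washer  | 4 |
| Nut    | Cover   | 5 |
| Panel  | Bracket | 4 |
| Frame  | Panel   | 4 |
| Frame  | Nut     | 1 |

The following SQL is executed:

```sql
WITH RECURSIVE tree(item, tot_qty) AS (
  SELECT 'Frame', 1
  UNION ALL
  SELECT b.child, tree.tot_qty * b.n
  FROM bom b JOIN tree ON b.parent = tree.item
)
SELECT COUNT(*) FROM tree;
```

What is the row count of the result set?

Base: (Frame, tot_qty=1).
Iteration 1: components of {Frame} -> Nut = 1*1 = 1, Panel = 1*4 = 4.
Iteration 2: components of {Nut,Panel} -> Bracket = 4*4 = 16, Cover = 1*5 = 5, Washer = 4*4 = 16.
Iteration 3: no further components; recursion stops.
Total rows emitted: 6.

6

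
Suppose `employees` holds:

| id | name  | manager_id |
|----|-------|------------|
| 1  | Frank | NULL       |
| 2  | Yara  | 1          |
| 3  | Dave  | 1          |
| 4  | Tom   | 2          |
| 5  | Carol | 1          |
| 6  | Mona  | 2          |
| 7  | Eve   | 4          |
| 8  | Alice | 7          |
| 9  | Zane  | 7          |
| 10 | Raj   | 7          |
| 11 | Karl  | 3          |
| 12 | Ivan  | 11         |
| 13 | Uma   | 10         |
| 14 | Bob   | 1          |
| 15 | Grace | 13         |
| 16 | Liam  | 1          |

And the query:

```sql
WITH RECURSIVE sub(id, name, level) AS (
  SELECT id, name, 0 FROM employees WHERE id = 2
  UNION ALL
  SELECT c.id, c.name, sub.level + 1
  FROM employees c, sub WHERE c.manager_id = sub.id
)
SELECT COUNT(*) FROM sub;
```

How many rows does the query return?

Base: id=2 (Yara) at level 0.
Iteration 1: rows with manager_id in {2} -> Tom (id 4, level 1), Mona (id 6, level 1).
Iteration 2: rows with manager_id in {4,6} -> Eve (id 7, level 2).
Iteration 3: rows with manager_id in {7} -> Alice (id 8, level 3), Zane (id 9, level 3), Raj (id 10, level 3).
Iteration 4: rows with manager_id in {8,9,10} -> Uma (id 13, level 4).
Iteration 5: rows with manager_id in {13} -> Grace (id 15, level 5).
Iteration 6: no rows with manager_id in {15}; recursion stops.
Total rows emitted: 9.

9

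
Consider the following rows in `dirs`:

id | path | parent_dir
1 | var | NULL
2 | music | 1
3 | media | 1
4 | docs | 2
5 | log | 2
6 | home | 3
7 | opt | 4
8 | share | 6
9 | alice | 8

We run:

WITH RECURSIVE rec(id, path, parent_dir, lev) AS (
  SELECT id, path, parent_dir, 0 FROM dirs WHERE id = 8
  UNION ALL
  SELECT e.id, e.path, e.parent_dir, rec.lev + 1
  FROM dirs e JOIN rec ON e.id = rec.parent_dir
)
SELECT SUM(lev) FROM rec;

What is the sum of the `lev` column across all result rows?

6

Base: id=8 (share), parent_dir=6, lev 0.
Iteration 1: join on id=6 -> home (id 6, parent_dir=3, lev 1).
Iteration 2: join on id=3 -> media (id 3, parent_dir=1, lev 2).
Iteration 3: join on id=1 -> var (id 1, parent_dir=NULL, lev 3).
Iteration 4: parent_dir is NULL; no match; recursion stops.
SUM(lev) = 0 + 1 + 2 + 3 = 6.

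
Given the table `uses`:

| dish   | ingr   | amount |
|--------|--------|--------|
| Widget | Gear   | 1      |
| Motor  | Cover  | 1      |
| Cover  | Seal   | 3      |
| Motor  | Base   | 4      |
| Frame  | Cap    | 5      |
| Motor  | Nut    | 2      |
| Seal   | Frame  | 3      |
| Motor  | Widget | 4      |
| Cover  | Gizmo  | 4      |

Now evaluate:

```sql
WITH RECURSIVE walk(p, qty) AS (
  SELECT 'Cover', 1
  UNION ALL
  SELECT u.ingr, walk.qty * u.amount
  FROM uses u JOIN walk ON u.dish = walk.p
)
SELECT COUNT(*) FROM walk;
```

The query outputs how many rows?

5

Base: (Cover, qty=1).
Iteration 1: components of {Cover} -> Gizmo = 1*4 = 4, Seal = 1*3 = 3.
Iteration 2: components of {Gizmo,Seal} -> Frame = 3*3 = 9.
Iteration 3: components of {Frame} -> Cap = 9*5 = 45.
Iteration 4: no further components; recursion stops.
Total rows emitted: 5.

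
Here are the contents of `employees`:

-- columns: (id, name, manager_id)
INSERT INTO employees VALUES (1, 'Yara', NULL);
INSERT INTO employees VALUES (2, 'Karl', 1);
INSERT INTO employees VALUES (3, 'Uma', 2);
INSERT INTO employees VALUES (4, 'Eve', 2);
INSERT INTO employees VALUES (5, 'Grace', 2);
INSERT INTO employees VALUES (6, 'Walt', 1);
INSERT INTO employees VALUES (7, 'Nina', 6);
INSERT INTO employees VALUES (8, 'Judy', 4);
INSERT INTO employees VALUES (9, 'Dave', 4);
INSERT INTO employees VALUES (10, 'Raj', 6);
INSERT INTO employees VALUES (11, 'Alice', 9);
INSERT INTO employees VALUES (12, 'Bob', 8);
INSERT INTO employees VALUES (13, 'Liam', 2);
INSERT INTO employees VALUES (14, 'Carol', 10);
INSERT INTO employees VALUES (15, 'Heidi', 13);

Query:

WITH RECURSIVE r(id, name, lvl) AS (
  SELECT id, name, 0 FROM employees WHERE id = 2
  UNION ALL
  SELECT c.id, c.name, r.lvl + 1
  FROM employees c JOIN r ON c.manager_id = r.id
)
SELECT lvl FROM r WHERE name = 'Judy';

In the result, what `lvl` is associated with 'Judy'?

Base: id=2 (Karl) at lvl 0.
Iteration 1: rows with manager_id in {2} -> Uma (id 3, lvl 1), Eve (id 4, lvl 1), Grace (id 5, lvl 1), Liam (id 13, lvl 1).
Iteration 2: rows with manager_id in {3,4,5,13} -> Judy (id 8, lvl 2), Dave (id 9, lvl 2), Heidi (id 15, lvl 2).
Iteration 3: rows with manager_id in {8,9,15} -> Alice (id 11, lvl 3), Bob (id 12, lvl 3).
Iteration 4: no rows with manager_id in {11,12}; recursion stops.

2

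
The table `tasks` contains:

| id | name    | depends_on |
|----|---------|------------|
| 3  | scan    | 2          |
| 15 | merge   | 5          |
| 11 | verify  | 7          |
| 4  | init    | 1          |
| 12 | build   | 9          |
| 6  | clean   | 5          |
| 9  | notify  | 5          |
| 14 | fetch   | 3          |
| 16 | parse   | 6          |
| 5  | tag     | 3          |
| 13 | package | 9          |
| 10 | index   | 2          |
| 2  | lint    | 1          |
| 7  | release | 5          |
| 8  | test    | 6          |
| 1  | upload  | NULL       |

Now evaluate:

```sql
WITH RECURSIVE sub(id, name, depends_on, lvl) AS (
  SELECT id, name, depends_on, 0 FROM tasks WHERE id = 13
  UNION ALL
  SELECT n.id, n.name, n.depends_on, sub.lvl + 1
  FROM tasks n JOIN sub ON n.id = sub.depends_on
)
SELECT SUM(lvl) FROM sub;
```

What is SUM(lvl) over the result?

15

Base: id=13 (package), depends_on=9, lvl 0.
Iteration 1: join on id=9 -> notify (id 9, depends_on=5, lvl 1).
Iteration 2: join on id=5 -> tag (id 5, depends_on=3, lvl 2).
Iteration 3: join on id=3 -> scan (id 3, depends_on=2, lvl 3).
Iteration 4: join on id=2 -> lint (id 2, depends_on=1, lvl 4).
Iteration 5: join on id=1 -> upload (id 1, depends_on=NULL, lvl 5).
Iteration 6: depends_on is NULL; no match; recursion stops.
SUM(lvl) = 0 + 1 + 2 + 3 + 4 + 5 = 15.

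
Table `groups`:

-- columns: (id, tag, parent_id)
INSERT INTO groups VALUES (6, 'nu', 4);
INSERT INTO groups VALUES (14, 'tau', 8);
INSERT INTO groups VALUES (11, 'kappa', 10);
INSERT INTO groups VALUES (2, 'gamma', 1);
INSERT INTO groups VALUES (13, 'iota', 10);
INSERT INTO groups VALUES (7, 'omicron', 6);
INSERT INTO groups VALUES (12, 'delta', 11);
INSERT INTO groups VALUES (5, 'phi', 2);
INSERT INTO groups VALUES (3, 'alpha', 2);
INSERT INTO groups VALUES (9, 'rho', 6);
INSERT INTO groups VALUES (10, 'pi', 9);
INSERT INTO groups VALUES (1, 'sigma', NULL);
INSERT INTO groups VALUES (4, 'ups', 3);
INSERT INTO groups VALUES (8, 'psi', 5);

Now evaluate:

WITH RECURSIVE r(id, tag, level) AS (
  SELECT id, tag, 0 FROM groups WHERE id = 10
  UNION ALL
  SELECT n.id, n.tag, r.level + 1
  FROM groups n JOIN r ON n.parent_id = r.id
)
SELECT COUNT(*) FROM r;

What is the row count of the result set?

Base: id=10 (pi) at level 0.
Iteration 1: rows with parent_id in {10} -> kappa (id 11, level 1), iota (id 13, level 1).
Iteration 2: rows with parent_id in {11,13} -> delta (id 12, level 2).
Iteration 3: no rows with parent_id in {12}; recursion stops.
Total rows emitted: 4.

4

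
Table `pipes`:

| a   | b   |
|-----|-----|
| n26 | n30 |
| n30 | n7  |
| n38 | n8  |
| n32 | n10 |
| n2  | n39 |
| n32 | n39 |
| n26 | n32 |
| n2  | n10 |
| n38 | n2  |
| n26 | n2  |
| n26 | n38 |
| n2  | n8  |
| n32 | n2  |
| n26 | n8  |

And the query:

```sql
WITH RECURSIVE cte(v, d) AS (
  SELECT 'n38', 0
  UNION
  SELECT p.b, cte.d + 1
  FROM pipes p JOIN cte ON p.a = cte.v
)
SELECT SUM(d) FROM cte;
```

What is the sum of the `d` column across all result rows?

Base: (n38, d=0).
Iteration 1: edges from {n38} -> (n2, d=1), (n8, d=1).
Iteration 2: edges from {n2,n8} -> (n10, d=2), (n39, d=2), (n8, d=2).
Iteration 3: no outgoing edges from {n10,n39,n8}; recursion stops.
SUM(d) = 0 + 1 + 1 + 2 + 2 + 2 = 8.

8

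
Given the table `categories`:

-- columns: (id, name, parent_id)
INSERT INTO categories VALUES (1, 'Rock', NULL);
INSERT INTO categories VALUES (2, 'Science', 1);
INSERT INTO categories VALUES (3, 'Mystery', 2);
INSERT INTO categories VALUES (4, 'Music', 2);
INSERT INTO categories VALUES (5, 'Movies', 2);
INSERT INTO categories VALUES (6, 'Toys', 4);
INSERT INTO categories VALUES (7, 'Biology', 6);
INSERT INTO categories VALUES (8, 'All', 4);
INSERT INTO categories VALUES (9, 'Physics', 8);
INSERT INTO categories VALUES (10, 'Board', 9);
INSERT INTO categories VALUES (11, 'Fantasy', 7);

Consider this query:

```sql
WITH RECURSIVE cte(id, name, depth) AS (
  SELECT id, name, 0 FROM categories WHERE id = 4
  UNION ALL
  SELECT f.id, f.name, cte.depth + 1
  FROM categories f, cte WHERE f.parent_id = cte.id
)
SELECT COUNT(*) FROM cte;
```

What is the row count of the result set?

7

Base: id=4 (Music) at depth 0.
Iteration 1: rows with parent_id in {4} -> Toys (id 6, depth 1), All (id 8, depth 1).
Iteration 2: rows with parent_id in {6,8} -> Biology (id 7, depth 2), Physics (id 9, depth 2).
Iteration 3: rows with parent_id in {7,9} -> Board (id 10, depth 3), Fantasy (id 11, depth 3).
Iteration 4: no rows with parent_id in {10,11}; recursion stops.
Total rows emitted: 7.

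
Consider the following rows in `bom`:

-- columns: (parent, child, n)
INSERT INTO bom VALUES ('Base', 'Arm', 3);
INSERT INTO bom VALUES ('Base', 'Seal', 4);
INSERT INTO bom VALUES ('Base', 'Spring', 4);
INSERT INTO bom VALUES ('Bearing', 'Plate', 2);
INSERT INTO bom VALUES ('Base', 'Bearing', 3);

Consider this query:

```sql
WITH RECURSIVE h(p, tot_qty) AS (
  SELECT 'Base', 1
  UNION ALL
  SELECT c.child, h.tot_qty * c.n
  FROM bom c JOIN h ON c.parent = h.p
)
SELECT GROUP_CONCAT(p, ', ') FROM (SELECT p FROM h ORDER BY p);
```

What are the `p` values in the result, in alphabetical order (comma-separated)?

Base: (Base, tot_qty=1).
Iteration 1: components of {Base} -> Arm = 1*3 = 3, Bearing = 1*3 = 3, Seal = 1*4 = 4, Spring = 1*4 = 4.
Iteration 2: components of {Arm,Bearing,Seal,Spring} -> Plate = 3*2 = 6.
Iteration 3: no further components; recursion stops.

Arm, Base, Bearing, Plate, Seal, Spring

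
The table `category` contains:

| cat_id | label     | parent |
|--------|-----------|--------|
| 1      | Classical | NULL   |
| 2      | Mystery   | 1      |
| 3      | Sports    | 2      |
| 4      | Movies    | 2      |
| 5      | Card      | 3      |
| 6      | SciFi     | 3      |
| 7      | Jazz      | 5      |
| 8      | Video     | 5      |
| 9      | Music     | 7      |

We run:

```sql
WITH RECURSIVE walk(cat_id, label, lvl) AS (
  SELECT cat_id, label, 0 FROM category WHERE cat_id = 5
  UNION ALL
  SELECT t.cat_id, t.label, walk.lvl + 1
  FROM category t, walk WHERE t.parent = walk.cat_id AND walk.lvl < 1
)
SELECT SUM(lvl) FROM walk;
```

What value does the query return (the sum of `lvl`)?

Base: cat_id=5 (Card) at lvl 0.
Iteration 1: rows with parent in {5} -> Jazz (id 7, lvl 1), Video (id 8, lvl 1).
Iteration 2: lvl < 1 fails for all current rows; recursion stops.
SUM(lvl) = 0 + 1 + 1 = 2.

2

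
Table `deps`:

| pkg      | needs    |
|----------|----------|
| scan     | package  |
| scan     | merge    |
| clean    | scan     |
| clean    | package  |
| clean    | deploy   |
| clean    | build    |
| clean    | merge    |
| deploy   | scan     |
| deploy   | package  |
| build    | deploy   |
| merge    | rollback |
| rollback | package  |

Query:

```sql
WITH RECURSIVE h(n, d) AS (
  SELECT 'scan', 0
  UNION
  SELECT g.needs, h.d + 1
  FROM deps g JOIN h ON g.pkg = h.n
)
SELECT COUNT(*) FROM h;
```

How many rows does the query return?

5

Base: (scan, d=0).
Iteration 1: edges from {scan} -> (merge, d=1), (package, d=1).
Iteration 2: edges from {merge,package} -> (rollback, d=2).
Iteration 3: edges from {rollback} -> (package, d=3).
Iteration 4: no outgoing edges from {package}; recursion stops.
Total rows emitted: 5.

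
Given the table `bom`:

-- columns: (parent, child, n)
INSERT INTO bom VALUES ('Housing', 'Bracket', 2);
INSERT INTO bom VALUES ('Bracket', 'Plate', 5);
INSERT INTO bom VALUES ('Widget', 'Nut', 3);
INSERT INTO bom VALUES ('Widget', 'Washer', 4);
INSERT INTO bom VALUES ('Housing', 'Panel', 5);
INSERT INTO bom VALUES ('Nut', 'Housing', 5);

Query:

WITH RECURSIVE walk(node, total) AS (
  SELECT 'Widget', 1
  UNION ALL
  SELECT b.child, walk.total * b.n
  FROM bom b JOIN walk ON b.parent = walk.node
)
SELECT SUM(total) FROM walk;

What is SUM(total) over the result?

Base: (Widget, total=1).
Iteration 1: components of {Widget} -> Nut = 1*3 = 3, Washer = 1*4 = 4.
Iteration 2: components of {Nut,Washer} -> Housing = 3*5 = 15.
Iteration 3: components of {Housing} -> Bracket = 15*2 = 30, Panel = 15*5 = 75.
Iteration 4: components of {Bracket,Panel} -> Plate = 30*5 = 150.
Iteration 5: no further components; recursion stops.
SUM(total) = 1 + 3 + 4 + 15 + 30 + 75 + 150 = 278.

278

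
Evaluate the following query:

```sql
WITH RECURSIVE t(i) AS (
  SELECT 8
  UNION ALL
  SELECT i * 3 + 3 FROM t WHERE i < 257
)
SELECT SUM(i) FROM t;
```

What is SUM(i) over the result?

Base: i=8.
Iteration 1: 8 < 257 holds -> i = 8 * 3 + 3 = 27.
Iteration 2: 27 < 257 holds -> i = 27 * 3 + 3 = 84.
Iteration 3: 84 < 257 holds -> i = 84 * 3 + 3 = 255.
Iteration 4: 255 < 257 holds -> i = 255 * 3 + 3 = 768.
Iteration 5: 768 < 257 fails; recursion stops.
SUM(i) = 8 + 27 + 84 + 255 + 768 = 1142.

1142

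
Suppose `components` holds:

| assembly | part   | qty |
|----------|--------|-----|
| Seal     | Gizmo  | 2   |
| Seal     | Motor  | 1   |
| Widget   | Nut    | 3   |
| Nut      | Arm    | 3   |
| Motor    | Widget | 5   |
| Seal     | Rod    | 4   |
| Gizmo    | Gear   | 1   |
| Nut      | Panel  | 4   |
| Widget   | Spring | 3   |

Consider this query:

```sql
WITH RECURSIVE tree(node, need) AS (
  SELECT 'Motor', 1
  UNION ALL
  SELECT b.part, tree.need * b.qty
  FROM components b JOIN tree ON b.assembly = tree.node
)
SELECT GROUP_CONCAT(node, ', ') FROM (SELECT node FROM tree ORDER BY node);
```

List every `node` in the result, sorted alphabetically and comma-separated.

Base: (Motor, need=1).
Iteration 1: components of {Motor} -> Widget = 1*5 = 5.
Iteration 2: components of {Widget} -> Nut = 5*3 = 15, Spring = 5*3 = 15.
Iteration 3: components of {Nut,Spring} -> Arm = 15*3 = 45, Panel = 15*4 = 60.
Iteration 4: no further components; recursion stops.

Arm, Motor, Nut, Panel, Spring, Widget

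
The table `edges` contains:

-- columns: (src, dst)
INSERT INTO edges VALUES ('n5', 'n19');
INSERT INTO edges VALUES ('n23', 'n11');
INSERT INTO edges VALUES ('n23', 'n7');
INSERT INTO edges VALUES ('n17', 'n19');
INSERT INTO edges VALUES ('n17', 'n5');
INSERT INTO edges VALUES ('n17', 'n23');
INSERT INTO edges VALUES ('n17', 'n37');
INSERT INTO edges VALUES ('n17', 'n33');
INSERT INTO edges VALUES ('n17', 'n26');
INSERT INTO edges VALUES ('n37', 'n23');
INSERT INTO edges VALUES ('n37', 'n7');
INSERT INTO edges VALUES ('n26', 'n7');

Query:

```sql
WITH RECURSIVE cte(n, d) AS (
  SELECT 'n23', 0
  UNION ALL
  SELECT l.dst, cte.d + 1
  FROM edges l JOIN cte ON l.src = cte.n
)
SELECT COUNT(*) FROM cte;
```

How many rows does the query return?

Base: (n23, d=0).
Iteration 1: edges from {n23} -> (n11, d=1), (n7, d=1).
Iteration 2: no outgoing edges from {n11,n7}; recursion stops.
Total rows emitted: 3.

3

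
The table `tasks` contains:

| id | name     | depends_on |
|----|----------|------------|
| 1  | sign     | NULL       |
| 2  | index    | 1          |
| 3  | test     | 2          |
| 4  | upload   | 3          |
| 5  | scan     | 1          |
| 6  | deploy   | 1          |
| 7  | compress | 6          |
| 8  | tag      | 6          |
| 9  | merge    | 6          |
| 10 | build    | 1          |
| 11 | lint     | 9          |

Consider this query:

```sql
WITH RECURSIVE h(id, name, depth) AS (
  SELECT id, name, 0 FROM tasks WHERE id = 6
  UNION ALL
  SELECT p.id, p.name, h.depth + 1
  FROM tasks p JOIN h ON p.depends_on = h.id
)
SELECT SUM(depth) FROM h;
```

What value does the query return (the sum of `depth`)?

Base: id=6 (deploy) at depth 0.
Iteration 1: rows with depends_on in {6} -> compress (id 7, depth 1), tag (id 8, depth 1), merge (id 9, depth 1).
Iteration 2: rows with depends_on in {7,8,9} -> lint (id 11, depth 2).
Iteration 3: no rows with depends_on in {11}; recursion stops.
SUM(depth) = 0 + 1 + 1 + 1 + 2 = 5.

5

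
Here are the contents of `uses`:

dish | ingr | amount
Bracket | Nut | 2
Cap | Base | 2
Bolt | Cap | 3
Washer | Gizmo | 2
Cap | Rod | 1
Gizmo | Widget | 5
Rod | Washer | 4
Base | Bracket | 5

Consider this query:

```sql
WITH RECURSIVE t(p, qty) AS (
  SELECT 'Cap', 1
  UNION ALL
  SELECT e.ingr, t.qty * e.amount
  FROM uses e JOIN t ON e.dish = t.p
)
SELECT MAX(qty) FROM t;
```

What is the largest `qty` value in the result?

Base: (Cap, qty=1).
Iteration 1: components of {Cap} -> Base = 1*2 = 2, Rod = 1*1 = 1.
Iteration 2: components of {Base,Rod} -> Bracket = 2*5 = 10, Washer = 1*4 = 4.
Iteration 3: components of {Bracket,Washer} -> Gizmo = 4*2 = 8, Nut = 10*2 = 20.
Iteration 4: components of {Gizmo,Nut} -> Widget = 8*5 = 40.
Iteration 5: no further components; recursion stops.
qty values: 1, 1, 2, 4, 10, 8, 20, 40; the maximum is 40.

40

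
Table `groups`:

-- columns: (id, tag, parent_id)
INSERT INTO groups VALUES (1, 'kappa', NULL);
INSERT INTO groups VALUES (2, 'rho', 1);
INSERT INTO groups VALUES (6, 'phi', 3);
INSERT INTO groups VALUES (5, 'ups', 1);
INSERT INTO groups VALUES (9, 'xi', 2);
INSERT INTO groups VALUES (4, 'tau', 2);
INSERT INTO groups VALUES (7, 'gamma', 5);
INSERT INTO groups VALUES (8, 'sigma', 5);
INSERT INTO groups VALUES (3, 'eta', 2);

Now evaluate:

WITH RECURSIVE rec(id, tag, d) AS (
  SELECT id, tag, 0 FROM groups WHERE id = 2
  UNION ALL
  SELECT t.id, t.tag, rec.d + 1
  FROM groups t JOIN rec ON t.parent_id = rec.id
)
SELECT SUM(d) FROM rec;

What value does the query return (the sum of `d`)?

Base: id=2 (rho) at d 0.
Iteration 1: rows with parent_id in {2} -> eta (id 3, d 1), tau (id 4, d 1), xi (id 9, d 1).
Iteration 2: rows with parent_id in {3,4,9} -> phi (id 6, d 2).
Iteration 3: no rows with parent_id in {6}; recursion stops.
SUM(d) = 0 + 1 + 1 + 1 + 2 = 5.

5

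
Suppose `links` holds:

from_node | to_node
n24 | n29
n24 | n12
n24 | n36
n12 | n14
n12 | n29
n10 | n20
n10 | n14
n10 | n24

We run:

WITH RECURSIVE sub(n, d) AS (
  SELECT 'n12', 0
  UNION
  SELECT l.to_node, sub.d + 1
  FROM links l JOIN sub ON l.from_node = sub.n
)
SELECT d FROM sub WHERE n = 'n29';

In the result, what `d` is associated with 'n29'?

1

Base: (n12, d=0).
Iteration 1: edges from {n12} -> (n14, d=1), (n29, d=1).
Iteration 2: no outgoing edges from {n14,n29}; recursion stops.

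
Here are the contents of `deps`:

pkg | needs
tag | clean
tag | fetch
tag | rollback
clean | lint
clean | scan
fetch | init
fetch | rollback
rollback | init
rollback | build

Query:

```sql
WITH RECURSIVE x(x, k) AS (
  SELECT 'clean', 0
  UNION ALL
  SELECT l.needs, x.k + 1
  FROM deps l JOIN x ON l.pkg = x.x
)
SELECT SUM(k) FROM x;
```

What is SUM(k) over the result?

2

Base: (clean, k=0).
Iteration 1: edges from {clean} -> (lint, k=1), (scan, k=1).
Iteration 2: no outgoing edges from {lint,scan}; recursion stops.
SUM(k) = 0 + 1 + 1 = 2.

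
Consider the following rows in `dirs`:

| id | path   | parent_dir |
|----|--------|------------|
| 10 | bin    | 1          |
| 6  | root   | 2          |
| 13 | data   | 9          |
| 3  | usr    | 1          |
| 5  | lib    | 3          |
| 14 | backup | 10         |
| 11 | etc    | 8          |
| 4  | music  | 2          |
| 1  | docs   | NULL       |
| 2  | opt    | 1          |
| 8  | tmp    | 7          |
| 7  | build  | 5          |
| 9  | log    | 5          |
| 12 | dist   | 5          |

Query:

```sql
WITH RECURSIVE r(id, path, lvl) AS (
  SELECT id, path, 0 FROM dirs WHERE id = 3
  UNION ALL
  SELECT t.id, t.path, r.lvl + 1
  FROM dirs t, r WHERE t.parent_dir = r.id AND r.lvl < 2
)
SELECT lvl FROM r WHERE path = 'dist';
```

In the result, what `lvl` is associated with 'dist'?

2

Base: id=3 (usr) at lvl 0.
Iteration 1: rows with parent_dir in {3} -> lib (id 5, lvl 1).
Iteration 2: rows with parent_dir in {5} -> build (id 7, lvl 2), log (id 9, lvl 2), dist (id 12, lvl 2).
Iteration 3: lvl < 2 fails for all current rows; recursion stops.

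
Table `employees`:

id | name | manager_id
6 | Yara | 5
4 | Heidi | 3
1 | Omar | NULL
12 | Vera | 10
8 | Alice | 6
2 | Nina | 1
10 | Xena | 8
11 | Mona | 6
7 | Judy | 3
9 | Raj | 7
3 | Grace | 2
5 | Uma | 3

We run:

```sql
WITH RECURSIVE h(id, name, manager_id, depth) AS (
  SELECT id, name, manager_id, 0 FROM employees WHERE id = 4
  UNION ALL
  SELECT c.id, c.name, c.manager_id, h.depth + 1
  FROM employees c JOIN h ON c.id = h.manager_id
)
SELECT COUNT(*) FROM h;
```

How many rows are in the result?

Base: id=4 (Heidi), manager_id=3, depth 0.
Iteration 1: join on id=3 -> Grace (id 3, manager_id=2, depth 1).
Iteration 2: join on id=2 -> Nina (id 2, manager_id=1, depth 2).
Iteration 3: join on id=1 -> Omar (id 1, manager_id=NULL, depth 3).
Iteration 4: manager_id is NULL; no match; recursion stops.
Total rows emitted: 4.

4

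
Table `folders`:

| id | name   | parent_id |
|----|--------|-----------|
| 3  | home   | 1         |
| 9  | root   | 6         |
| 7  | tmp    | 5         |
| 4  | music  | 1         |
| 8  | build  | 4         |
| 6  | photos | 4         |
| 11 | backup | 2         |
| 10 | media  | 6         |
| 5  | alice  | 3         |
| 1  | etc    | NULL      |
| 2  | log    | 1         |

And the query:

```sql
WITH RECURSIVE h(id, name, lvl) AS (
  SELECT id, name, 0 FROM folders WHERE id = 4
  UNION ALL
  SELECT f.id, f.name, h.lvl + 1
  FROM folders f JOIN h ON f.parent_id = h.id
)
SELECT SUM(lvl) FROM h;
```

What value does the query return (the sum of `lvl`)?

Base: id=4 (music) at lvl 0.
Iteration 1: rows with parent_id in {4} -> photos (id 6, lvl 1), build (id 8, lvl 1).
Iteration 2: rows with parent_id in {6,8} -> root (id 9, lvl 2), media (id 10, lvl 2).
Iteration 3: no rows with parent_id in {9,10}; recursion stops.
SUM(lvl) = 0 + 1 + 1 + 2 + 2 = 6.

6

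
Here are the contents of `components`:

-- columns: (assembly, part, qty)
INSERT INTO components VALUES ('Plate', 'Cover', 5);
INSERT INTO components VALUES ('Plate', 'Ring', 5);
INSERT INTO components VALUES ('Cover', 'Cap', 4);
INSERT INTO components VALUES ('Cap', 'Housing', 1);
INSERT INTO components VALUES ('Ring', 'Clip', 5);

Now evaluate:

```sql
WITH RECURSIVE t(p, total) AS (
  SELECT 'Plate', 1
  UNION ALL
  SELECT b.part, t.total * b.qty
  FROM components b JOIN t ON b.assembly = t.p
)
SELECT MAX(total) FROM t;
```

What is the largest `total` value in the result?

25

Base: (Plate, total=1).
Iteration 1: components of {Plate} -> Cover = 1*5 = 5, Ring = 1*5 = 5.
Iteration 2: components of {Cover,Ring} -> Cap = 5*4 = 20, Clip = 5*5 = 25.
Iteration 3: components of {Cap,Clip} -> Housing = 20*1 = 20.
Iteration 4: no further components; recursion stops.
total values: 1, 5, 5, 20, 25, 20; the maximum is 25.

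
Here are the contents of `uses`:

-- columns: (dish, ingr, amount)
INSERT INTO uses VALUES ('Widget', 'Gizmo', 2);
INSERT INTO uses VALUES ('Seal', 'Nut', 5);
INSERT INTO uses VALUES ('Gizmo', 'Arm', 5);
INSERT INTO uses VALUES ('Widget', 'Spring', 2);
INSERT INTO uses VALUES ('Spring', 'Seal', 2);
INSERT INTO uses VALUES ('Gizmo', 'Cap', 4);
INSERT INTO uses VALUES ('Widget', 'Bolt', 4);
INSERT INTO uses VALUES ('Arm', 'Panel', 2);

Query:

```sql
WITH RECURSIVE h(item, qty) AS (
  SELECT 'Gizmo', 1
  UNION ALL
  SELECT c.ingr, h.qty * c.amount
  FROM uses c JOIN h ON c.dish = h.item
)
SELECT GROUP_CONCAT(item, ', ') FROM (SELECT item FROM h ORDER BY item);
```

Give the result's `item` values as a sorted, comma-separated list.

Base: (Gizmo, qty=1).
Iteration 1: components of {Gizmo} -> Arm = 1*5 = 5, Cap = 1*4 = 4.
Iteration 2: components of {Arm,Cap} -> Panel = 5*2 = 10.
Iteration 3: no further components; recursion stops.

Arm, Cap, Gizmo, Panel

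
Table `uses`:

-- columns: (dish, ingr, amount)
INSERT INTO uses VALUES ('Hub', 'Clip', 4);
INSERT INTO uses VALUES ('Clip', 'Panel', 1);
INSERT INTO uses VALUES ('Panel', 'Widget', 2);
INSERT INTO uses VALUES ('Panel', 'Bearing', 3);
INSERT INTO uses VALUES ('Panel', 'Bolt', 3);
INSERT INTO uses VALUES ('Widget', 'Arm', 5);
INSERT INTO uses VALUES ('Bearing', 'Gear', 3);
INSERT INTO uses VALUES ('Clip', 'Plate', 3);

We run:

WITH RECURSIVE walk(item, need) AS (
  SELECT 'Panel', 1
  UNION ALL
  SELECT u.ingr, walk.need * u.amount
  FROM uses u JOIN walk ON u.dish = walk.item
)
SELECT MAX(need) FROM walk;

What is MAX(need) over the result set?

10

Base: (Panel, need=1).
Iteration 1: components of {Panel} -> Bearing = 1*3 = 3, Bolt = 1*3 = 3, Widget = 1*2 = 2.
Iteration 2: components of {Bearing,Bolt,Widget} -> Arm = 2*5 = 10, Gear = 3*3 = 9.
Iteration 3: no further components; recursion stops.
need values: 1, 2, 3, 3, 10, 9; the maximum is 10.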